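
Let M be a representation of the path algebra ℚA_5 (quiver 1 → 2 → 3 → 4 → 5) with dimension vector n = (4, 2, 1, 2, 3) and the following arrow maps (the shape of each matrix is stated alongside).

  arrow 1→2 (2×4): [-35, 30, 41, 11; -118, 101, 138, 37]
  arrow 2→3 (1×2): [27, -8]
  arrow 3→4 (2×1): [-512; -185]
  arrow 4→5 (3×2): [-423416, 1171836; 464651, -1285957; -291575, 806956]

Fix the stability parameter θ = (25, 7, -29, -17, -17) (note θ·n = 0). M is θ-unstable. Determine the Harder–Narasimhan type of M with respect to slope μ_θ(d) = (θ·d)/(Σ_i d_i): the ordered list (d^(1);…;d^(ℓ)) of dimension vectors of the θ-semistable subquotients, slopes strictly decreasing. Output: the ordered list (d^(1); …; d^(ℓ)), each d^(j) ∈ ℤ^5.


Interval decomposition of M: I[1,1]^2, I[1,2], I[1,5], I[4,5], I[5,5].
HN type (ℓ=4): μ^(1)=25; μ^(2)=16; μ^(3)=-31/5; μ^(4)=-17

((2, 0, 0, 0, 0); (1, 1, 0, 0, 0); (1, 1, 1, 1, 1); (0, 0, 0, 1, 2))


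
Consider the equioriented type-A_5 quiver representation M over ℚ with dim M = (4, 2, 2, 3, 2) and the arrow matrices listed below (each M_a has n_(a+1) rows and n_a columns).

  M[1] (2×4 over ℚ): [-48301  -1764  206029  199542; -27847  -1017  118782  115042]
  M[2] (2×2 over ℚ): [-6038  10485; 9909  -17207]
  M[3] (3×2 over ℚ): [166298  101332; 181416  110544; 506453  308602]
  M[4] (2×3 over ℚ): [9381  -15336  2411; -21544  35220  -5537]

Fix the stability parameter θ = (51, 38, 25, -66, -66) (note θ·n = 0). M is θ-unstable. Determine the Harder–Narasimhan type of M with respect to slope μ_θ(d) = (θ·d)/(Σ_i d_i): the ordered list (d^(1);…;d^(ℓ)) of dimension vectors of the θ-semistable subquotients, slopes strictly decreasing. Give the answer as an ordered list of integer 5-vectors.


Interval decomposition of M: I[1,1]^2, I[1,3], I[1,5], I[4,4], I[4,5].
HN type (ℓ=4): μ^(1)=51; μ^(2)=38; μ^(3)=-18/5; μ^(4)=-66

((2, 0, 0, 0, 0); (1, 1, 1, 0, 0); (1, 1, 1, 1, 1); (0, 0, 0, 2, 1))


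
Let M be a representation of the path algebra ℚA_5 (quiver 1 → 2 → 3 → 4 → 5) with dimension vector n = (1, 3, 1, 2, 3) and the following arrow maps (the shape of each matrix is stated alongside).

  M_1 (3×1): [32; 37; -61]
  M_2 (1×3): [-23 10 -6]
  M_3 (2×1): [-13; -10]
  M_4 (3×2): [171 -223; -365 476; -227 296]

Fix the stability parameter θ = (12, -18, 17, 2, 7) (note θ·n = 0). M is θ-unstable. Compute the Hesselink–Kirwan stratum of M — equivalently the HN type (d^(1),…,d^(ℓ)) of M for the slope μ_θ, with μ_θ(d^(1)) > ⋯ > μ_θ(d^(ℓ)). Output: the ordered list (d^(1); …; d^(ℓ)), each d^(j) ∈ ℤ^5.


Barcode: M ≅ I[1,2], I[2,2], I[2,5], I[4,5], I[5,5]. HN layers by μ_θ (5 steps, strictly decreasing):
  μ^(1)=26/3; μ^(2)=7; μ^(3)=2; μ^(4)=-3; μ^(5)=-18

((0, 0, 1, 1, 1); (0, 0, 0, 0, 2); (0, 0, 0, 1, 0); (1, 1, 0, 0, 0); (0, 2, 0, 0, 0))


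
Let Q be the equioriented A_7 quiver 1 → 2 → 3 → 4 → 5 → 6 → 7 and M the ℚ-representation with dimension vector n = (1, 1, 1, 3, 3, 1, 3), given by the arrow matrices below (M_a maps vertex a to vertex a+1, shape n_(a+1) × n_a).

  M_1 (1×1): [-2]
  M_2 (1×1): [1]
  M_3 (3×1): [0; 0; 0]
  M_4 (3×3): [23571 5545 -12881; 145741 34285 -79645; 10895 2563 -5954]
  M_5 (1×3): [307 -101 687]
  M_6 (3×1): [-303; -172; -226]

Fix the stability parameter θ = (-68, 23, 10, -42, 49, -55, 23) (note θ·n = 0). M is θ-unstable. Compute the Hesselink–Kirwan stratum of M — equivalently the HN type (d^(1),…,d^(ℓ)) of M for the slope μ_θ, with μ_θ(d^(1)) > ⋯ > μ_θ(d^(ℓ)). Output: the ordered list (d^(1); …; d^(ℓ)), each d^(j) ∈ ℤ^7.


Via rank(M_{q-1}∘⋯∘M_p): M ≅ I[1,3], I[4,5]^2, I[4,7], I[7,7]^2.
μ_θ-semistable layers: μ^(1)=49; μ^(2)=23; μ^(3)=33/2; μ^(4)=-3; μ^(5)=-42; μ^(6)=-68

((0, 0, 0, 0, 2, 0, 0); (0, 0, 0, 0, 0, 0, 3); (0, 1, 1, 0, 0, 0, 0); (0, 0, 0, 0, 1, 1, 0); (0, 0, 0, 3, 0, 0, 0); (1, 0, 0, 0, 0, 0, 0))


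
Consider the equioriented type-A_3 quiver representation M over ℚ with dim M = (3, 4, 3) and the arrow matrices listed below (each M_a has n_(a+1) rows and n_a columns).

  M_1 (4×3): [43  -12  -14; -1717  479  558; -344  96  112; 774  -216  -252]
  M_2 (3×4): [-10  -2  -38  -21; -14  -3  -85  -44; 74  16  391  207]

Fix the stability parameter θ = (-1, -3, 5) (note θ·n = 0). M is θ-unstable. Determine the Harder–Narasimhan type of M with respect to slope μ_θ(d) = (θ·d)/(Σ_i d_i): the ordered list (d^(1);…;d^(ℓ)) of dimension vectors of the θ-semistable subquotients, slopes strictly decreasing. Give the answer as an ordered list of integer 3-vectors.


Barcode: M ≅ I[1,1], I[1,2], I[1,3], I[2,3]^2. HN layers by μ_θ (4 steps, strictly decreasing):
  μ^(1)=5; μ^(2)=-1; μ^(3)=-2; μ^(4)=-3

((0, 0, 3); (1, 0, 0); (2, 2, 0); (0, 2, 0))


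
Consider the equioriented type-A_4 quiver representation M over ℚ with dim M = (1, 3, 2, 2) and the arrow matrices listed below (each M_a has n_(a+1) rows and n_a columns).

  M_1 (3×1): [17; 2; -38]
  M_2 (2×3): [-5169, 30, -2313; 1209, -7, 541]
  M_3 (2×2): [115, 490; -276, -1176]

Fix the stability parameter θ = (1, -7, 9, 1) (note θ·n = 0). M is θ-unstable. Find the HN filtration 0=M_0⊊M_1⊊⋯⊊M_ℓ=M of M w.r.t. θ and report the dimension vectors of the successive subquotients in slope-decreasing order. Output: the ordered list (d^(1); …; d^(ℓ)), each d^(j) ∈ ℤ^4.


Barcode: M ≅ I[1,4], I[2,2], I[2,3], I[4,4]. HN layers by μ_θ (5 steps, strictly decreasing):
  μ^(1)=9; μ^(2)=5; μ^(3)=1; μ^(4)=-3; μ^(5)=-7

((0, 0, 1, 0); (0, 0, 1, 1); (0, 0, 0, 1); (1, 1, 0, 0); (0, 2, 0, 0))


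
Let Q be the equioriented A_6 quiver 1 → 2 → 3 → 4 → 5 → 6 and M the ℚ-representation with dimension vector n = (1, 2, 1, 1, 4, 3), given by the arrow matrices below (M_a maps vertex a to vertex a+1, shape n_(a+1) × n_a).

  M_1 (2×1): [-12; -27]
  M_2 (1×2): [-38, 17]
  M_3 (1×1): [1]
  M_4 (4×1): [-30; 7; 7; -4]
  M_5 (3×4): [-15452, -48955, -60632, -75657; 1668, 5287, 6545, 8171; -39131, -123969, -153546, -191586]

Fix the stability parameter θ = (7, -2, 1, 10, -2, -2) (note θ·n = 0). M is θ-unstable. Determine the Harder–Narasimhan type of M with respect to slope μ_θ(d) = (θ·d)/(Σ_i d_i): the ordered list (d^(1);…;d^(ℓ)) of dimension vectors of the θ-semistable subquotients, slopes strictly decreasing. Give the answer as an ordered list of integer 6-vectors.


Interval decomposition of M: I[1,6], I[2,2], I[5,5], I[5,6]^2.
HN type (ℓ=2): μ^(1)=2; μ^(2)=-2

((1, 1, 1, 1, 1, 1); (0, 1, 0, 0, 3, 2))


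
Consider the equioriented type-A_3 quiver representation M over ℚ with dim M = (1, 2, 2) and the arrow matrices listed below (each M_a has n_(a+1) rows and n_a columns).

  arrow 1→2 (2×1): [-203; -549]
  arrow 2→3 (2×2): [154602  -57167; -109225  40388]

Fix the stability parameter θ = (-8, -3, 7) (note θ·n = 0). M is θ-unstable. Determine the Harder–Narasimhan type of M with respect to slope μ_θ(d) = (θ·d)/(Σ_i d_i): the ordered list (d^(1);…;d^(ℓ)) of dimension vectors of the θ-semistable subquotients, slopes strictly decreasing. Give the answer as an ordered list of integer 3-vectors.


Via rank(M_{q-1}∘⋯∘M_p): M ≅ I[1,3], I[2,3].
μ_θ-semistable layers: μ^(1)=7; μ^(2)=-3; μ^(3)=-8

((0, 0, 2); (0, 2, 0); (1, 0, 0))


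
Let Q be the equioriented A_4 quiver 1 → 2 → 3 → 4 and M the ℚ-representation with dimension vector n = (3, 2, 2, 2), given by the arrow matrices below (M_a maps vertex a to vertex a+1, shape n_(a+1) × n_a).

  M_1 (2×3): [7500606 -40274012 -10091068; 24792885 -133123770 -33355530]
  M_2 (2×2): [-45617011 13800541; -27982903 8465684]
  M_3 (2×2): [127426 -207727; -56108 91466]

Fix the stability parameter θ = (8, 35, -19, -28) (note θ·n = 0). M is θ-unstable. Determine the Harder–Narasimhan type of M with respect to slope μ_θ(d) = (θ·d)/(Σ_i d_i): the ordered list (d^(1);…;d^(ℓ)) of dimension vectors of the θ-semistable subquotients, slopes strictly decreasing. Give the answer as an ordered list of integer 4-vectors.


Interval decomposition of M: I[1,1]^2, I[1,3], I[2,4], I[4,4].
HN type (ℓ=3): μ^(1)=8; μ^(2)=-4; μ^(3)=-28

((3, 1, 1, 0); (0, 1, 1, 1); (0, 0, 0, 1))


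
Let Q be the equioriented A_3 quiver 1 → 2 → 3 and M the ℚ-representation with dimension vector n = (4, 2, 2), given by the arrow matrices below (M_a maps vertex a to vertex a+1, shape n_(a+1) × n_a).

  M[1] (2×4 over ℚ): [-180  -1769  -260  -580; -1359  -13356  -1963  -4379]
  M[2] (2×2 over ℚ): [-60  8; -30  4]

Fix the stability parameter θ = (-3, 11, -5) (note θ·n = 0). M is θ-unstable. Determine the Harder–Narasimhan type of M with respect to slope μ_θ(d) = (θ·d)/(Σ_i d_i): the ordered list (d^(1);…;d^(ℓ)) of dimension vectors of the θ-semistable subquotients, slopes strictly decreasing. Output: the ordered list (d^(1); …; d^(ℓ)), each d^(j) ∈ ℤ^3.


Via rank(M_{q-1}∘⋯∘M_p): M ≅ I[1,1]^2, I[1,2], I[1,3], I[3,3].
μ_θ-semistable layers: μ^(1)=11; μ^(2)=3; μ^(3)=-3; μ^(4)=-5

((0, 1, 0); (0, 1, 1); (4, 0, 0); (0, 0, 1))


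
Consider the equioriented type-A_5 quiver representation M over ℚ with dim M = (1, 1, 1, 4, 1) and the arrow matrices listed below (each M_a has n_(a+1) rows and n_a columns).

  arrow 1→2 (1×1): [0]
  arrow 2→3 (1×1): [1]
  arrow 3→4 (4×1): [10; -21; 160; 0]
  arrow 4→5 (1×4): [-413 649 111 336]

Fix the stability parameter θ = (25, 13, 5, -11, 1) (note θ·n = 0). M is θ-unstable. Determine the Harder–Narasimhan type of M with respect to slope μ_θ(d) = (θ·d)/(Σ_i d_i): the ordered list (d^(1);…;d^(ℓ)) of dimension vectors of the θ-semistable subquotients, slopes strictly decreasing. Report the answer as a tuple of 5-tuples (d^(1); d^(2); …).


Barcode: M ≅ I[1,1], I[2,5], I[4,4]^3. HN layers by μ_θ (3 steps, strictly decreasing):
  μ^(1)=25; μ^(2)=2; μ^(3)=-11

((1, 0, 0, 0, 0); (0, 1, 1, 1, 1); (0, 0, 0, 3, 0))


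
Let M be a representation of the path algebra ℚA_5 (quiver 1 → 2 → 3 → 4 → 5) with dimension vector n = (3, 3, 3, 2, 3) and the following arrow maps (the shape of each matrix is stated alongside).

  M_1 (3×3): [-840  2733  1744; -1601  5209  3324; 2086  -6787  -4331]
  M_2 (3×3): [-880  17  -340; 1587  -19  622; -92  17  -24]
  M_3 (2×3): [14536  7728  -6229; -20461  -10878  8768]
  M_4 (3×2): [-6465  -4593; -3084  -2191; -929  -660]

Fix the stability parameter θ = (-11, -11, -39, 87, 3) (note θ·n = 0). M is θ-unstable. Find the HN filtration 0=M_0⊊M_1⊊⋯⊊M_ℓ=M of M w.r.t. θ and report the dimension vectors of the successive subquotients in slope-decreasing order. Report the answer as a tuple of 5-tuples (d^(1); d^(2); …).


Interval decomposition of M: I[1,3], I[1,5]^2, I[5,5].
HN type (ℓ=3): μ^(1)=45; μ^(2)=3; μ^(3)=-61/3

((0, 0, 0, 2, 2); (0, 0, 0, 0, 1); (3, 3, 3, 0, 0))


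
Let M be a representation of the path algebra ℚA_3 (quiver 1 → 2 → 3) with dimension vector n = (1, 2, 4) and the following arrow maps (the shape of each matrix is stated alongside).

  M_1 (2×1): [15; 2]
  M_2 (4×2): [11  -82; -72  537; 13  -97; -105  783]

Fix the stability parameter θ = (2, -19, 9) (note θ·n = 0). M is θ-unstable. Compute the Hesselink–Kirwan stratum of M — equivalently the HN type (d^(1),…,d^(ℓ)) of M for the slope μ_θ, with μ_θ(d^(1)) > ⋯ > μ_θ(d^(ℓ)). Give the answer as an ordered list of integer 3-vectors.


Via rank(M_{q-1}∘⋯∘M_p): M ≅ I[1,3], I[2,3], I[3,3]^2.
μ_θ-semistable layers: μ^(1)=9; μ^(2)=-17/2; μ^(3)=-19

((0, 0, 4); (1, 1, 0); (0, 1, 0))


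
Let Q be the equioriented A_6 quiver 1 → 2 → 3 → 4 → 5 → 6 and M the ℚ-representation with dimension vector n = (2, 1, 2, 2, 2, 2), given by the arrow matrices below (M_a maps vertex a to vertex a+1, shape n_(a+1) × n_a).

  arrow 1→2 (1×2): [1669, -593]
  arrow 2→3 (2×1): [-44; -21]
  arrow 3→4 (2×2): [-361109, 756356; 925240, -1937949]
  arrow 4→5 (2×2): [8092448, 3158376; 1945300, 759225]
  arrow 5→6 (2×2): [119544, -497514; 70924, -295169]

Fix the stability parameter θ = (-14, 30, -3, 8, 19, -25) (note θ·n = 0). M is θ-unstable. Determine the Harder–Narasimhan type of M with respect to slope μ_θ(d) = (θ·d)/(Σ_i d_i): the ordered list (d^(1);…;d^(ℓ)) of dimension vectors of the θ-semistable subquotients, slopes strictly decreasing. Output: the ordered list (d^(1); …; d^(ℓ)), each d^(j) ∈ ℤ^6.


Interval decomposition of M: I[1,1], I[1,6], I[3,4], I[5,5], I[6,6].
HN type (ℓ=6): μ^(1)=19; μ^(2)=8; μ^(3)=29/5; μ^(4)=-3; μ^(5)=-14; μ^(6)=-25

((0, 0, 0, 0, 1, 0); (0, 0, 0, 1, 0, 0); (0, 1, 1, 1, 1, 1); (0, 0, 1, 0, 0, 0); (2, 0, 0, 0, 0, 0); (0, 0, 0, 0, 0, 1))


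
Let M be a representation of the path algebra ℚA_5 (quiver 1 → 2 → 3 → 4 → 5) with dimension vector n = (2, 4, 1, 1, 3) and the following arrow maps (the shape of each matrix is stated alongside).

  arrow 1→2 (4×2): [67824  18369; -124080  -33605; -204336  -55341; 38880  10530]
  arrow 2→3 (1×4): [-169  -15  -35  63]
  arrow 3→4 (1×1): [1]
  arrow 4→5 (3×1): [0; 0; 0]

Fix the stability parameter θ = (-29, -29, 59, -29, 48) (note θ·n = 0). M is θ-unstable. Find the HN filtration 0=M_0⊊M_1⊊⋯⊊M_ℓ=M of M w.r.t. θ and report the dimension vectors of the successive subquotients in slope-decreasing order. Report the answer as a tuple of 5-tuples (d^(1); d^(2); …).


Via rank(M_{q-1}∘⋯∘M_p): M ≅ I[1,1], I[1,4], I[2,2]^3, I[5,5]^3.
μ_θ-semistable layers: μ^(1)=48; μ^(2)=15; μ^(3)=-29

((0, 0, 0, 0, 3); (0, 0, 1, 1, 0); (2, 4, 0, 0, 0))


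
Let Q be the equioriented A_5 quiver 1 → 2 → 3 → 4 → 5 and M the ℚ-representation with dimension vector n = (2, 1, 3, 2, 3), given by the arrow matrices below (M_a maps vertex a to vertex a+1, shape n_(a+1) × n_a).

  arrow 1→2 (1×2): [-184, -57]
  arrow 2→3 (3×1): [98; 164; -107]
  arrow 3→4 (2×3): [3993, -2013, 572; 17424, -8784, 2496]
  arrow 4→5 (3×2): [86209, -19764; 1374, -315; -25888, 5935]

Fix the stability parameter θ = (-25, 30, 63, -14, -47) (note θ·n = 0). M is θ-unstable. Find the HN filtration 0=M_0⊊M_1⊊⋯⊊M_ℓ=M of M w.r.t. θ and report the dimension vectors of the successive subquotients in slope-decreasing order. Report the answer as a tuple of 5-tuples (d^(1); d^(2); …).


Barcode: M ≅ I[1,1], I[1,5], I[3,3]^2, I[4,5], I[5,5]. HN layers by μ_θ (5 steps, strictly decreasing):
  μ^(1)=63; μ^(2)=8; μ^(3)=-25; μ^(4)=-61/2; μ^(5)=-47

((0, 0, 2, 0, 0); (0, 1, 1, 1, 1); (2, 0, 0, 0, 0); (0, 0, 0, 1, 1); (0, 0, 0, 0, 1))


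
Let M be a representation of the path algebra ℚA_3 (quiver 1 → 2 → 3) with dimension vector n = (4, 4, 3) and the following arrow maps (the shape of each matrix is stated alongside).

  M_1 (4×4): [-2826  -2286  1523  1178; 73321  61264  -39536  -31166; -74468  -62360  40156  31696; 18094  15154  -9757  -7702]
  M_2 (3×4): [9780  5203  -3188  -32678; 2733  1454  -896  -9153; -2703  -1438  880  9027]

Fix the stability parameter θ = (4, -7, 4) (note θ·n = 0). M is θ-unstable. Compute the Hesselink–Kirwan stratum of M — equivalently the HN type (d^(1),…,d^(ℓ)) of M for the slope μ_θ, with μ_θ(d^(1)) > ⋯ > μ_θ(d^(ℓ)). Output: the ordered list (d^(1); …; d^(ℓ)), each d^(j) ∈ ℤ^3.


Barcode: M ≅ I[1,1]^2, I[1,2], I[1,3], I[2,2], I[2,3], I[3,3]. HN layers by μ_θ (3 steps, strictly decreasing):
  μ^(1)=4; μ^(2)=-3/2; μ^(3)=-7

((2, 0, 3); (2, 2, 0); (0, 2, 0))


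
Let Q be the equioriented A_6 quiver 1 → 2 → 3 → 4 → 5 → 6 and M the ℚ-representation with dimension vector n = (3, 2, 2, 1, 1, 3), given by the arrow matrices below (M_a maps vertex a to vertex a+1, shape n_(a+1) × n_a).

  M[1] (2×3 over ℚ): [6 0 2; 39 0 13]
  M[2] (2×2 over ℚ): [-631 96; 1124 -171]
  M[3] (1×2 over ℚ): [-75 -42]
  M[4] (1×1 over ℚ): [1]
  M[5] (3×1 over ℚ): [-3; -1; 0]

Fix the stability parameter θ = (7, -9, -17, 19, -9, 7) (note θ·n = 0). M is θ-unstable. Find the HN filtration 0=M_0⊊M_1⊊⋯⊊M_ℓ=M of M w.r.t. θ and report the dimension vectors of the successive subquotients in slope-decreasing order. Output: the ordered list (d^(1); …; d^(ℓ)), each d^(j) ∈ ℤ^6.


Interval decomposition of M: I[1,1]^2, I[1,3], I[2,6], I[6,6]^2.
HN type (ℓ=4): μ^(1)=7; μ^(2)=5; μ^(3)=-19/3; μ^(4)=-13

((2, 0, 0, 0, 0, 3); (0, 0, 0, 1, 1, 0); (1, 1, 1, 0, 0, 0); (0, 1, 1, 0, 0, 0))


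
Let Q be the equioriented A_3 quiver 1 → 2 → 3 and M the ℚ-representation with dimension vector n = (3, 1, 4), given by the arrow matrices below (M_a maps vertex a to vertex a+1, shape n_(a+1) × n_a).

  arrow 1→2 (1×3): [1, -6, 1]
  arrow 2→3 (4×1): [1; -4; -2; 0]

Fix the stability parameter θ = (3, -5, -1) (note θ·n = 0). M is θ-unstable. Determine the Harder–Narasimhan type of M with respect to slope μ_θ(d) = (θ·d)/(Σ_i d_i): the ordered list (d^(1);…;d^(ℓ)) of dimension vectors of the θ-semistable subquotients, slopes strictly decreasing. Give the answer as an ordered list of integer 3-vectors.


Interval decomposition of M: I[1,1]^2, I[1,3], I[3,3]^3.
HN type (ℓ=2): μ^(1)=3; μ^(2)=-1

((2, 0, 0); (1, 1, 4))


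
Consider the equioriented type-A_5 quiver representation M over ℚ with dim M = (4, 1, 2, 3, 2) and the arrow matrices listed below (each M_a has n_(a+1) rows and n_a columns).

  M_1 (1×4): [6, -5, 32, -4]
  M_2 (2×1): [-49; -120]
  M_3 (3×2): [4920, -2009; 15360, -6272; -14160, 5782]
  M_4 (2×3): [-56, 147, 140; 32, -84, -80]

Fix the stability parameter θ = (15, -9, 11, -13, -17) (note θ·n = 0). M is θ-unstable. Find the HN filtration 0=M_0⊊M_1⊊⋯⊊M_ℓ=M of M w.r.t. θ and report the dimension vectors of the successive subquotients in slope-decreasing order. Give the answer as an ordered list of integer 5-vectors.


Barcode: M ≅ I[1,1]^3, I[1,3], I[3,4], I[4,4], I[4,5], I[5,5]. HN layers by μ_θ (7 steps, strictly decreasing):
  μ^(1)=15; μ^(2)=11; μ^(3)=3; μ^(4)=-1; μ^(5)=-13; μ^(6)=-15; μ^(7)=-17

((3, 0, 0, 0, 0); (0, 0, 1, 0, 0); (1, 1, 0, 0, 0); (0, 0, 1, 1, 0); (0, 0, 0, 1, 0); (0, 0, 0, 1, 1); (0, 0, 0, 0, 1))


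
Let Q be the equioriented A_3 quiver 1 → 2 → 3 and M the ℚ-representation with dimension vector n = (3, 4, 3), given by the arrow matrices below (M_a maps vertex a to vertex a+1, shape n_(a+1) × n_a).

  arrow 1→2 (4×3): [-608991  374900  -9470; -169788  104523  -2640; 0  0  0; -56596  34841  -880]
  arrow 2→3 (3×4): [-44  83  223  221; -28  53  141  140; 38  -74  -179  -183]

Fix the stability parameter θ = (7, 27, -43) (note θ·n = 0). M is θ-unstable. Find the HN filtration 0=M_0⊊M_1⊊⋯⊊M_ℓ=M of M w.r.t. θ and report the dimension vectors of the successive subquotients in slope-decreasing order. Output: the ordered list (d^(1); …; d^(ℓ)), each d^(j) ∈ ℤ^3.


Barcode: M ≅ I[1,1], I[1,3]^2, I[2,2], I[2,3]. HN layers by μ_θ (4 steps, strictly decreasing):
  μ^(1)=27; μ^(2)=7; μ^(3)=-3; μ^(4)=-8

((0, 1, 0); (1, 0, 0); (2, 2, 2); (0, 1, 1))


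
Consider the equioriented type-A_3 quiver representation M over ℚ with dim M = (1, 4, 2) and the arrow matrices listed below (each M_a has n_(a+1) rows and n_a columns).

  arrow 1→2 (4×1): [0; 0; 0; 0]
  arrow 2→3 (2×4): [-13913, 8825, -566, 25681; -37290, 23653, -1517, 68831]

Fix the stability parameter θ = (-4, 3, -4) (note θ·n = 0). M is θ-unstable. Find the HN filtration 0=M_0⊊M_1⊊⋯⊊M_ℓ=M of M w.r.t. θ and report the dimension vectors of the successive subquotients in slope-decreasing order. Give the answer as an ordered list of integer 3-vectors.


Interval decomposition of M: I[1,1], I[2,2]^2, I[2,3]^2.
HN type (ℓ=3): μ^(1)=3; μ^(2)=-1/2; μ^(3)=-4

((0, 2, 0); (0, 2, 2); (1, 0, 0))


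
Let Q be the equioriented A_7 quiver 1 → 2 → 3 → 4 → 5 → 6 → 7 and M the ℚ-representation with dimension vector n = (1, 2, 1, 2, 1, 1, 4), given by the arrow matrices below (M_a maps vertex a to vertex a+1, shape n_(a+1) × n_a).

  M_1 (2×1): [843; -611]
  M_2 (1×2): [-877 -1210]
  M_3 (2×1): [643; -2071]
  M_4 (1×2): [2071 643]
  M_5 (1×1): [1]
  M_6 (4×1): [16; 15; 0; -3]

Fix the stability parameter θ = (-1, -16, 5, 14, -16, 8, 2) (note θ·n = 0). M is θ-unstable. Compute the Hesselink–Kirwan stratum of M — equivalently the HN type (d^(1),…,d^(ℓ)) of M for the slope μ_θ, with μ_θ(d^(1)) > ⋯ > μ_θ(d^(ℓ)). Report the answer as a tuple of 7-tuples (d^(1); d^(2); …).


Interval decomposition of M: I[1,4], I[2,2], I[4,7], I[7,7]^3.
HN type (ℓ=6): μ^(1)=14; μ^(2)=5; μ^(3)=2; μ^(4)=-1; μ^(5)=-17/2; μ^(6)=-16

((0, 0, 0, 1, 0, 0, 0); (0, 0, 1, 0, 0, 1, 1); (0, 0, 0, 0, 0, 0, 3); (0, 0, 0, 1, 1, 0, 0); (1, 1, 0, 0, 0, 0, 0); (0, 1, 0, 0, 0, 0, 0))


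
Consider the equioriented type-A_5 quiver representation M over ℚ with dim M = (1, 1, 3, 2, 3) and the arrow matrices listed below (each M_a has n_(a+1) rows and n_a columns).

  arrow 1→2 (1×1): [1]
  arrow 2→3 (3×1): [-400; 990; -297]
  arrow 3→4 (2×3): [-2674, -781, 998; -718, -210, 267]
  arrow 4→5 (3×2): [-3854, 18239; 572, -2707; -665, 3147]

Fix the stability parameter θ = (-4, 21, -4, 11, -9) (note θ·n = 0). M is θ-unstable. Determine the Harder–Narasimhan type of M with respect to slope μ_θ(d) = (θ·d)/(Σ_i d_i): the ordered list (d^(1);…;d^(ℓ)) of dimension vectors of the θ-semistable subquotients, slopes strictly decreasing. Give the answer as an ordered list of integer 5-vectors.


Via rank(M_{q-1}∘⋯∘M_p): M ≅ I[1,5], I[3,3], I[3,5], I[5,5].
μ_θ-semistable layers: μ^(1)=19/4; μ^(2)=1; μ^(3)=-4; μ^(4)=-9

((0, 1, 1, 1, 1); (0, 0, 0, 1, 1); (1, 0, 2, 0, 0); (0, 0, 0, 0, 1))


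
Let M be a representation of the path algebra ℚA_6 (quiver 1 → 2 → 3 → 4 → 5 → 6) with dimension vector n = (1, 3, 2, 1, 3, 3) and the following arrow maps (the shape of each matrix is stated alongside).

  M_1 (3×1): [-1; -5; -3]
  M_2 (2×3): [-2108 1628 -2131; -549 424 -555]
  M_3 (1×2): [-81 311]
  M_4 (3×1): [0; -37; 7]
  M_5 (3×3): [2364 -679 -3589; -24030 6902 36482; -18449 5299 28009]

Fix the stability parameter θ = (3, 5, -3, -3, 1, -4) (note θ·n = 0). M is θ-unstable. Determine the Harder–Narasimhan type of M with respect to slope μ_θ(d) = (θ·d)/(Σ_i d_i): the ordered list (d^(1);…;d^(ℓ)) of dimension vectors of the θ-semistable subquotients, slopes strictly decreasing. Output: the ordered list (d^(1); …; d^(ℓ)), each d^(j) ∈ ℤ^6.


Interval decomposition of M: I[1,5], I[2,2], I[2,3], I[5,6]^2, I[6,6].
HN type (ℓ=5): μ^(1)=5; μ^(2)=1; μ^(3)=1/2; μ^(4)=-3/2; μ^(5)=-4

((0, 1, 0, 0, 0, 0); (0, 1, 1, 0, 1, 0); (1, 1, 1, 1, 0, 0); (0, 0, 0, 0, 2, 2); (0, 0, 0, 0, 0, 1))


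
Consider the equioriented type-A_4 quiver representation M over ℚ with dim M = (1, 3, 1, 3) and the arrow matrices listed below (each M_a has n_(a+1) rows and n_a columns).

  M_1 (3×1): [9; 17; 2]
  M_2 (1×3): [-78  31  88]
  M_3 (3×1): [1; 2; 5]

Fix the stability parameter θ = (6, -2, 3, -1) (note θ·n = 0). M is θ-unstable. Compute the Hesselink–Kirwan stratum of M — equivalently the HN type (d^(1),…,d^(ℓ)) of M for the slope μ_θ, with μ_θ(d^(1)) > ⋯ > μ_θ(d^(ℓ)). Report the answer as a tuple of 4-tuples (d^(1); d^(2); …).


Interval decomposition of M: I[1,4], I[2,2]^2, I[4,4]^2.
HN type (ℓ=3): μ^(1)=3/2; μ^(2)=-1; μ^(3)=-2

((1, 1, 1, 1); (0, 0, 0, 2); (0, 2, 0, 0))


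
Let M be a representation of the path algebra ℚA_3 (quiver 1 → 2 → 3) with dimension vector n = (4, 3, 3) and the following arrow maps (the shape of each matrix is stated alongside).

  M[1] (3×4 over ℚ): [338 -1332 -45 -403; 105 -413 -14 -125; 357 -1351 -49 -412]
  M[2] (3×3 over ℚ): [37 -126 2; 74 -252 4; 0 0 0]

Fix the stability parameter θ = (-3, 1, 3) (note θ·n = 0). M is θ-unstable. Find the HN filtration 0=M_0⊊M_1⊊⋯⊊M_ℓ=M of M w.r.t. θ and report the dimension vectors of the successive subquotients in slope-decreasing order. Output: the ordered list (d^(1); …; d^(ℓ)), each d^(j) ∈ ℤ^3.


Barcode: M ≅ I[1,1]^2, I[1,2], I[1,3], I[2,2], I[3,3]^2. HN layers by μ_θ (3 steps, strictly decreasing):
  μ^(1)=3; μ^(2)=1; μ^(3)=-3

((0, 0, 3); (0, 3, 0); (4, 0, 0))


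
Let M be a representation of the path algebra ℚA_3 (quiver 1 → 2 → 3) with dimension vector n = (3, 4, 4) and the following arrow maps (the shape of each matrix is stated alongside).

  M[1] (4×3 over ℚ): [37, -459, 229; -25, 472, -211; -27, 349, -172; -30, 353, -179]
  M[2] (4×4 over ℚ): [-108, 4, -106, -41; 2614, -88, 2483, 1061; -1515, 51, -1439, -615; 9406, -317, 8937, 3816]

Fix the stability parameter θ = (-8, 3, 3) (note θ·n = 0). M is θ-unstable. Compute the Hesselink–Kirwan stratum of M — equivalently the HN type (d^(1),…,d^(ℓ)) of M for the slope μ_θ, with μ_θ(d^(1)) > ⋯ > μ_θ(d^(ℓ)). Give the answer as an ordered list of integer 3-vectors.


Interval decomposition of M: I[1,3]^3, I[2,3].
HN type (ℓ=2): μ^(1)=3; μ^(2)=-8

((0, 4, 4); (3, 0, 0))


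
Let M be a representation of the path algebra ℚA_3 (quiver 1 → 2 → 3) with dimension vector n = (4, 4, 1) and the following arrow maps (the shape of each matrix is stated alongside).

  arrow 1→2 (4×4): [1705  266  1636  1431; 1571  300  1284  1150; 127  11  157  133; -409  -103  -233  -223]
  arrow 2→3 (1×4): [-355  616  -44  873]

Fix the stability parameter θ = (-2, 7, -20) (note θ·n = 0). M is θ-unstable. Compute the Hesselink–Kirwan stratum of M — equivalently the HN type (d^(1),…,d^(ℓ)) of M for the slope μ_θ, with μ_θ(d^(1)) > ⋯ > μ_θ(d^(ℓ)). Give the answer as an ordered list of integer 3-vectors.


Via rank(M_{q-1}∘⋯∘M_p): M ≅ I[1,2]^3, I[1,3].
μ_θ-semistable layers: μ^(1)=7; μ^(2)=-2; μ^(3)=-5

((0, 3, 0); (3, 0, 0); (1, 1, 1))


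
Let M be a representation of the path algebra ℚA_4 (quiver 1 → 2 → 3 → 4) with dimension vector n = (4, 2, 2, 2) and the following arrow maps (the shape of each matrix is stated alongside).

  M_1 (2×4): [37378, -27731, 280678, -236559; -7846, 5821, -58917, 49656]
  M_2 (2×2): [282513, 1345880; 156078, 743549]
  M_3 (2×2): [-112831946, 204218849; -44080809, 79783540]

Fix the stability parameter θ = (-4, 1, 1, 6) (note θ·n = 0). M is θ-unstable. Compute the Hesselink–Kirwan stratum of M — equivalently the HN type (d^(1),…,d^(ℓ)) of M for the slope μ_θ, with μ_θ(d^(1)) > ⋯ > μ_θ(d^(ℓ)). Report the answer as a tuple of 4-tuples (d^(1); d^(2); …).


Interval decomposition of M: I[1,1]^2, I[1,4]^2.
HN type (ℓ=3): μ^(1)=6; μ^(2)=1; μ^(3)=-4

((0, 0, 0, 2); (0, 2, 2, 0); (4, 0, 0, 0))


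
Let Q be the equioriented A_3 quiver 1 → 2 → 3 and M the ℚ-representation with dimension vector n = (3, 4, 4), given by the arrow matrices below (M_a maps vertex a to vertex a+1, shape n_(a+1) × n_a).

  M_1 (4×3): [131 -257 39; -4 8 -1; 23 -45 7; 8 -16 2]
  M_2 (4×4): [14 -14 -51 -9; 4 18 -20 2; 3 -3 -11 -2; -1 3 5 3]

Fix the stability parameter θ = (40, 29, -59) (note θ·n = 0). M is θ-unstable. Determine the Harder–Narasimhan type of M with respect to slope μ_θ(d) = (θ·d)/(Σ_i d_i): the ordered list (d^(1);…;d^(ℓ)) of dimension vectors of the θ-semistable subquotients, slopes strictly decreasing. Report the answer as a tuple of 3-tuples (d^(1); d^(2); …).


Via rank(M_{q-1}∘⋯∘M_p): M ≅ I[1,1], I[1,3]^2, I[2,3]^2.
μ_θ-semistable layers: μ^(1)=40; μ^(2)=10/3; μ^(3)=-15

((1, 0, 0); (2, 2, 2); (0, 2, 2))


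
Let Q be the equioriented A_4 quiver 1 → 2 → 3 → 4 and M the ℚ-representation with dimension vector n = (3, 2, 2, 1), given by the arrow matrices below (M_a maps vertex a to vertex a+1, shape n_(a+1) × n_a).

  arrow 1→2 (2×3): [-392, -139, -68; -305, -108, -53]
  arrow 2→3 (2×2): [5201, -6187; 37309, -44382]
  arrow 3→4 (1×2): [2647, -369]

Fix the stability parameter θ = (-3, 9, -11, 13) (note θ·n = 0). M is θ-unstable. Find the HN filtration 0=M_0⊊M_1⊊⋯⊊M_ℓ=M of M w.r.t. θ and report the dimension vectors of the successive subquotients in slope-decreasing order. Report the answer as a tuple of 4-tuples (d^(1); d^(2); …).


Barcode: M ≅ I[1,1], I[1,3], I[1,4]. HN layers by μ_θ (3 steps, strictly decreasing):
  μ^(1)=13; μ^(2)=-1; μ^(3)=-3

((0, 0, 0, 1); (0, 2, 2, 0); (3, 0, 0, 0))


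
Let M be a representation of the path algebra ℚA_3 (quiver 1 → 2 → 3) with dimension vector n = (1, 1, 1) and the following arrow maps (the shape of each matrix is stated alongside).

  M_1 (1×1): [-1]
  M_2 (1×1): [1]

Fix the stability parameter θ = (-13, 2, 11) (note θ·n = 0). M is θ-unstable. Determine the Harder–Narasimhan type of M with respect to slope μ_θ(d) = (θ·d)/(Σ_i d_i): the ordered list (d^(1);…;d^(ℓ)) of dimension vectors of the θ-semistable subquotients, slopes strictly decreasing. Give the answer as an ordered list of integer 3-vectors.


Barcode: M ≅ I[1,3]. HN layers by μ_θ (3 steps, strictly decreasing):
  μ^(1)=11; μ^(2)=2; μ^(3)=-13

((0, 0, 1); (0, 1, 0); (1, 0, 0))


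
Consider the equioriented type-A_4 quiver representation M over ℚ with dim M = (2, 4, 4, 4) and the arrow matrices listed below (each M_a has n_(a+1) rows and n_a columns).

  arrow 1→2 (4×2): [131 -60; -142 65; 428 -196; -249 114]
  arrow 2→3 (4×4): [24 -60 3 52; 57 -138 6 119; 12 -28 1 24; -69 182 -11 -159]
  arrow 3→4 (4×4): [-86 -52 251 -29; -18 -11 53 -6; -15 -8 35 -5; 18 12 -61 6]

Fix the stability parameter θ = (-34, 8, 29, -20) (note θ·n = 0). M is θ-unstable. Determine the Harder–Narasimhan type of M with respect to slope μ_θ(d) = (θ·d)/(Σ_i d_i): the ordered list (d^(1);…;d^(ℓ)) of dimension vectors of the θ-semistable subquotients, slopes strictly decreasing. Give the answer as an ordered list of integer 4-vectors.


Barcode: M ≅ I[1,2]^2, I[2,4]^2, I[3,4]^2. HN layers by μ_θ (4 steps, strictly decreasing):
  μ^(1)=8; μ^(2)=17/3; μ^(3)=9/2; μ^(4)=-34

((0, 2, 0, 0); (0, 2, 2, 2); (0, 0, 2, 2); (2, 0, 0, 0))


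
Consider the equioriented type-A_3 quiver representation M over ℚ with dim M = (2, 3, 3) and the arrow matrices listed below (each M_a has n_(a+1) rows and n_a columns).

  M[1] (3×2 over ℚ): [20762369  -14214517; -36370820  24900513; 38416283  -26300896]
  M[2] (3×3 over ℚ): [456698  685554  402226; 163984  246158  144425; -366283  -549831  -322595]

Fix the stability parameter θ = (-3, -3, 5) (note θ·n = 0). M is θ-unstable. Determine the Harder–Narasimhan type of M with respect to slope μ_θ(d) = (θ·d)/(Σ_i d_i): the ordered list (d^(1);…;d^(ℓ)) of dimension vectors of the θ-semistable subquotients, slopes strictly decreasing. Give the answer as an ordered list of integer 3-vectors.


Interval decomposition of M: I[1,2], I[1,3], I[2,3], I[3,3].
HN type (ℓ=2): μ^(1)=5; μ^(2)=-3

((0, 0, 3); (2, 3, 0))


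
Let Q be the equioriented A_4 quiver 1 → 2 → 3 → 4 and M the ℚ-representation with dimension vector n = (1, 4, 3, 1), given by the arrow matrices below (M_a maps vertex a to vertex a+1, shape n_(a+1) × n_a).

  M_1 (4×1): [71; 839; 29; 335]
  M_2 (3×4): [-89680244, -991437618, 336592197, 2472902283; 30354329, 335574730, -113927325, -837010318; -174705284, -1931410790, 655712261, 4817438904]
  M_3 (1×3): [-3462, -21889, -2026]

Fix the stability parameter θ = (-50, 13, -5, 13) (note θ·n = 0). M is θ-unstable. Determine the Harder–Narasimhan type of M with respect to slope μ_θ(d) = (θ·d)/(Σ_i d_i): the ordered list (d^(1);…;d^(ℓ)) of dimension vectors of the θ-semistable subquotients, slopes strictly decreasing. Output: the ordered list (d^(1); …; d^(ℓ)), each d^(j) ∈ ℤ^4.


Interval decomposition of M: I[1,3], I[2,2], I[2,3], I[2,4].
HN type (ℓ=3): μ^(1)=13; μ^(2)=4; μ^(3)=-50

((0, 1, 0, 1); (0, 3, 3, 0); (1, 0, 0, 0))


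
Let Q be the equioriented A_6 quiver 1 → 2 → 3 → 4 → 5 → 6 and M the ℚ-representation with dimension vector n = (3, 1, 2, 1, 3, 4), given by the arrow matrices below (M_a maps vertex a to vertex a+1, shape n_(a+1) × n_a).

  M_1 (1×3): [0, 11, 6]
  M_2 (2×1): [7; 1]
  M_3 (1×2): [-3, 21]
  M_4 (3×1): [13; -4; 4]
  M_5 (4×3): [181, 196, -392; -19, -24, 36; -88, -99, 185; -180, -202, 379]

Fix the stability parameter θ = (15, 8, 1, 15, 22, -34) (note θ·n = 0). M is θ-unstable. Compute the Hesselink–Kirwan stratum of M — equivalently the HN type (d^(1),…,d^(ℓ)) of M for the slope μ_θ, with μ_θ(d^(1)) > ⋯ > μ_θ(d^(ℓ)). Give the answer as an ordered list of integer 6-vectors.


Interval decomposition of M: I[1,1]^2, I[1,3], I[3,6], I[5,6]^2, I[6,6].
HN type (ℓ=5): μ^(1)=15; μ^(2)=8; μ^(3)=1; μ^(4)=-6; μ^(5)=-34

((2, 0, 0, 0, 0, 0); (1, 1, 1, 0, 0, 0); (0, 0, 1, 1, 1, 1); (0, 0, 0, 0, 2, 2); (0, 0, 0, 0, 0, 1))


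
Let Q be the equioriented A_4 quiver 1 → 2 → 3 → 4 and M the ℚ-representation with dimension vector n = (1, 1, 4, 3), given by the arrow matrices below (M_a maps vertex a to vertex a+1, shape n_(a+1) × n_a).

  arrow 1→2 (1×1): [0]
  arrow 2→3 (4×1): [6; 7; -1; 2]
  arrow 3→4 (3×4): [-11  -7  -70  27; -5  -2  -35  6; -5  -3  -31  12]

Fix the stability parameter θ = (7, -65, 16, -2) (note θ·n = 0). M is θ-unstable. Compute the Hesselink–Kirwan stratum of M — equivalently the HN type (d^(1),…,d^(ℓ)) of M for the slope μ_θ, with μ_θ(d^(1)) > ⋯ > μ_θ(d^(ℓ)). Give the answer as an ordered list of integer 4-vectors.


Via rank(M_{q-1}∘⋯∘M_p): M ≅ I[1,1], I[2,4], I[3,3], I[3,4]^2.
μ_θ-semistable layers: μ^(1)=16; μ^(2)=7; μ^(3)=-65

((0, 0, 1, 0); (1, 0, 3, 3); (0, 1, 0, 0))


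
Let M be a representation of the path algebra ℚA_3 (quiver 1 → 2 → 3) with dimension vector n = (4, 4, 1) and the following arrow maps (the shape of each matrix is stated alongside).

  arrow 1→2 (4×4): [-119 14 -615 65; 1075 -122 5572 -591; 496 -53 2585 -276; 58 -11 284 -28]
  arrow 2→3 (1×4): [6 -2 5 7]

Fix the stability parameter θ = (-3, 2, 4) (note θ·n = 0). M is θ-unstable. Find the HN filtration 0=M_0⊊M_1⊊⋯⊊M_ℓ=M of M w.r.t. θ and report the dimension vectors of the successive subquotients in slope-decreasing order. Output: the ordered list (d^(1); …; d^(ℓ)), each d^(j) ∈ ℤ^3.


Interval decomposition of M: I[1,2]^3, I[1,3].
HN type (ℓ=3): μ^(1)=4; μ^(2)=2; μ^(3)=-3

((0, 0, 1); (0, 4, 0); (4, 0, 0))


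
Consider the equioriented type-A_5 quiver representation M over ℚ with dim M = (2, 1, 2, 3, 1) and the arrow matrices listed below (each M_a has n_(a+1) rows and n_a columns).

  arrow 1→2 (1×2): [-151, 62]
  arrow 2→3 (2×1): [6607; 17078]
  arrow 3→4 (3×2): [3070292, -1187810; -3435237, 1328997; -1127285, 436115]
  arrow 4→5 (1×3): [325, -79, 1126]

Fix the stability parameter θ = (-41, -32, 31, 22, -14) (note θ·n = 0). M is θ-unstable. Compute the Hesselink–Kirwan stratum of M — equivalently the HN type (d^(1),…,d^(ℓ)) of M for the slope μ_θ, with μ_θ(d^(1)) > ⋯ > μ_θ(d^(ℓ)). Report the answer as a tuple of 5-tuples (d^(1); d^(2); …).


Barcode: M ≅ I[1,1], I[1,5], I[3,4], I[4,4]. HN layers by μ_θ (5 steps, strictly decreasing):
  μ^(1)=53/2; μ^(2)=22; μ^(3)=13; μ^(4)=-32; μ^(5)=-41

((0, 0, 1, 1, 0); (0, 0, 0, 1, 0); (0, 0, 1, 1, 1); (0, 1, 0, 0, 0); (2, 0, 0, 0, 0))


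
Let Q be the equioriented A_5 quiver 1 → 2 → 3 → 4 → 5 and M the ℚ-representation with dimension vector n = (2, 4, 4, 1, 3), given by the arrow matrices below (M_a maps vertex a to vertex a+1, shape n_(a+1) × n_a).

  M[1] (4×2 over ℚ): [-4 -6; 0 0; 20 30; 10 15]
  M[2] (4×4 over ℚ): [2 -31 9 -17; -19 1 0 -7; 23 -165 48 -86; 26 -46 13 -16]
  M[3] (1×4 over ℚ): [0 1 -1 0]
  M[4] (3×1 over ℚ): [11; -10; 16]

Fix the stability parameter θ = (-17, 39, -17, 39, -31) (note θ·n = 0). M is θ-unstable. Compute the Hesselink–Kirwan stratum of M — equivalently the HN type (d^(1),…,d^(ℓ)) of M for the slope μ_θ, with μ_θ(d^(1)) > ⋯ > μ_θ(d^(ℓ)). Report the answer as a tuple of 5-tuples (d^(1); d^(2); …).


Barcode: M ≅ I[1,1], I[1,5], I[2,3]^3, I[5,5]^2. HN layers by μ_θ (4 steps, strictly decreasing):
  μ^(1)=11; μ^(2)=15/2; μ^(3)=-17; μ^(4)=-31

((0, 3, 3, 0, 0); (0, 1, 1, 1, 1); (2, 0, 0, 0, 0); (0, 0, 0, 0, 2))


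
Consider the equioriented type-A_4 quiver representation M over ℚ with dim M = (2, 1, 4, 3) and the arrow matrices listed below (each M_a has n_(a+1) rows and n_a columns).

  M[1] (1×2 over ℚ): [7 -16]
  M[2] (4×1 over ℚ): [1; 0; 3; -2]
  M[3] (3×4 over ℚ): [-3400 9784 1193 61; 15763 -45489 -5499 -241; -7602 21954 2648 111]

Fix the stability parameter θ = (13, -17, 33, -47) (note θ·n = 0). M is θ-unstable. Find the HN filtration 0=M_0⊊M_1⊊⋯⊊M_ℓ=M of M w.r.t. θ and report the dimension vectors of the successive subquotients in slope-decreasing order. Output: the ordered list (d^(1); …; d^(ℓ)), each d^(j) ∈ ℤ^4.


Barcode: M ≅ I[1,1], I[1,4], I[3,3], I[3,4]^2. HN layers by μ_θ (4 steps, strictly decreasing):
  μ^(1)=33; μ^(2)=13; μ^(3)=-9/2; μ^(4)=-7

((0, 0, 1, 0); (1, 0, 0, 0); (1, 1, 1, 1); (0, 0, 2, 2))


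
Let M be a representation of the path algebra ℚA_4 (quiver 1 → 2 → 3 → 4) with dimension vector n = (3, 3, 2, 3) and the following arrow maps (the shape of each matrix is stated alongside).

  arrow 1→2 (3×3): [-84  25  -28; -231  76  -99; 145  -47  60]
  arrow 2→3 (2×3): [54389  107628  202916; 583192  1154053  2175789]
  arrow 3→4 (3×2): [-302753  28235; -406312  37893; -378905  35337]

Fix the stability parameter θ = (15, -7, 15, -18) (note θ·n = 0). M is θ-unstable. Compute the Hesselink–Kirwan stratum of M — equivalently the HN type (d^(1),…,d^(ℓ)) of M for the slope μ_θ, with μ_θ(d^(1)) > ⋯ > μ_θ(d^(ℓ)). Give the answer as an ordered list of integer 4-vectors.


Interval decomposition of M: I[1,2], I[1,4]^2, I[4,4].
HN type (ℓ=3): μ^(1)=4; μ^(2)=5/4; μ^(3)=-18

((1, 1, 0, 0); (2, 2, 2, 2); (0, 0, 0, 1))


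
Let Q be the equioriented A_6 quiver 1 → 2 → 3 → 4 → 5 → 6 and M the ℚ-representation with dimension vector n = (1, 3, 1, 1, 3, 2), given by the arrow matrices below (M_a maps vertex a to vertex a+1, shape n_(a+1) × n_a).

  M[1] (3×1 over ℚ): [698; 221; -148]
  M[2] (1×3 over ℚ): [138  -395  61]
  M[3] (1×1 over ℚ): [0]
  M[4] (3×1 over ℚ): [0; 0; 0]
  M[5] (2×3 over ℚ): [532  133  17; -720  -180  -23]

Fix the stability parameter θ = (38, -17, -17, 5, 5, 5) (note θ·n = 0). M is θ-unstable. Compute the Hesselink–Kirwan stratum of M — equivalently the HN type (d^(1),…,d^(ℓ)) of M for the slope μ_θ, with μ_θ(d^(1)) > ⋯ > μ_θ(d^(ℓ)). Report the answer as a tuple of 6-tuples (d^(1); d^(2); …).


Barcode: M ≅ I[1,3], I[2,2]^2, I[4,4], I[5,5], I[5,6]^2. HN layers by μ_θ (3 steps, strictly decreasing):
  μ^(1)=5; μ^(2)=4/3; μ^(3)=-17

((0, 0, 0, 1, 3, 2); (1, 1, 1, 0, 0, 0); (0, 2, 0, 0, 0, 0))


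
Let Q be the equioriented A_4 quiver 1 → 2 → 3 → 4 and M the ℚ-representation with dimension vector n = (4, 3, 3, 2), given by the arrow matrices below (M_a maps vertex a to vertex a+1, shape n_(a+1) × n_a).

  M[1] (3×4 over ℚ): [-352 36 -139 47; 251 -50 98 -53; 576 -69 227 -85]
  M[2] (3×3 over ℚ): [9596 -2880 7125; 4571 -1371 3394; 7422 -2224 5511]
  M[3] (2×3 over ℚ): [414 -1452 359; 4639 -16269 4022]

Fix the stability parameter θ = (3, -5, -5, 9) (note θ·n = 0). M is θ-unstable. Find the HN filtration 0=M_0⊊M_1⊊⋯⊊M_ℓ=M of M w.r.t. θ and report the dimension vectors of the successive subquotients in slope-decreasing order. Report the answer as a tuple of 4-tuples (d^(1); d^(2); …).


Via rank(M_{q-1}∘⋯∘M_p): M ≅ I[1,1], I[1,3], I[1,4]^2.
μ_θ-semistable layers: μ^(1)=9; μ^(2)=3; μ^(3)=-7/3

((0, 0, 0, 2); (1, 0, 0, 0); (3, 3, 3, 0))
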